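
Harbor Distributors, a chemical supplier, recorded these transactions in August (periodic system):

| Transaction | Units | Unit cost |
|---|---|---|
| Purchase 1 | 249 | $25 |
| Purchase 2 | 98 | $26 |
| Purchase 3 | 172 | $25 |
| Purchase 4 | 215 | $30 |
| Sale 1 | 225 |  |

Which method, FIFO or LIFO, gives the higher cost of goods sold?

LIFO

FIFO COGS: 225 @ $25 = $5,625
LIFO COGS: 215 @ $30 + 10 @ $25 = $6,700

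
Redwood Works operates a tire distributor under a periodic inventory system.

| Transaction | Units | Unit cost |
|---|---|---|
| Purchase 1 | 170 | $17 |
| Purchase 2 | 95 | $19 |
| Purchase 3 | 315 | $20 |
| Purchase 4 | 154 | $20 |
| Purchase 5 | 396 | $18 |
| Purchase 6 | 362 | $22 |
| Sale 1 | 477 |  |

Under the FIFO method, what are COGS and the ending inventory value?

Sale 1 (477) [FIFO — oldest first]: 170 @ $17 + 95 @ $19 + 212 @ $20 = $8,935
Ending inventory: 103 @ $20 + 154 @ $20 + 396 @ $18 + 362 @ $22 = $20,232

COGS = $8,935; ending inventory = $20,232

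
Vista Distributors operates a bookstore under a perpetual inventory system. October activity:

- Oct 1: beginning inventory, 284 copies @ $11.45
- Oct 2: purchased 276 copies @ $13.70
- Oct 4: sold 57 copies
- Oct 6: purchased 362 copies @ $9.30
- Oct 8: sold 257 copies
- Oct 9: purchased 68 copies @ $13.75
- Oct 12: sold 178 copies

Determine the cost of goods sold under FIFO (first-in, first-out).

COGS = $6,101.40

Oct 4, 57 sold [FIFO — oldest first]: 57 @ $11.45 = $652.65
Oct 8, 257 sold [FIFO — oldest first]: 227 @ $11.45 + 30 @ $13.70 = $3,010.15
Oct 12, 178 sold [FIFO — oldest first]: 178 @ $13.70 = $2,438.60
Total COGS = $652.65 + $3,010.15 + $2,438.60 = $6,101.40
Ending inventory: 68 @ $13.70 + 362 @ $9.30 + 68 @ $13.75 = $5,233.20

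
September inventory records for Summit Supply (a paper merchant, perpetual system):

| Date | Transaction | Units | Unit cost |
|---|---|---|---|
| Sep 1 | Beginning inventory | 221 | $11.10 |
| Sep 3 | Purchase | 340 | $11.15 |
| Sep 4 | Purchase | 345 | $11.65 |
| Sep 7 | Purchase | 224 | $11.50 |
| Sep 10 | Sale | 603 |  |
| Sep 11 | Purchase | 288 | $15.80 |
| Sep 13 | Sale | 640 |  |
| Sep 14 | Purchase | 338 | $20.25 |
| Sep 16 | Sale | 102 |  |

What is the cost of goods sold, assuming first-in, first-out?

COGS = $16,236.35

Sep 10, 603 sold [FIFO — oldest first]: 221 @ $11.10 + 340 @ $11.15 + 42 @ $11.65 = $6,733.40
Sep 13, 640 sold [FIFO — oldest first]: 303 @ $11.65 + 224 @ $11.50 + 113 @ $15.80 = $7,891.35
Sep 16, 102 sold [FIFO — oldest first]: 102 @ $15.80 = $1,611.60
Total COGS = $6,733.40 + $7,891.35 + $1,611.60 = $16,236.35
Ending inventory: 73 @ $15.80 + 338 @ $20.25 = $7,997.90
Check: goods available $24,234.25 = COGS $16,236.35 + ending $7,997.90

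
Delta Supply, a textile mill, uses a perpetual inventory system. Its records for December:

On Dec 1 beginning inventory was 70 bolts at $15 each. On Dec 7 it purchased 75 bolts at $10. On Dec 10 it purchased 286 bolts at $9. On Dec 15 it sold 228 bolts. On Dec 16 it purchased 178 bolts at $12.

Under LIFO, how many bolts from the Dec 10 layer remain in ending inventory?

Dec 15, 228 sold [LIFO — newest first]: 228 @ $9 = $2,052
Ending inventory: 70 @ $15 + 75 @ $10 + 58 @ $9 + 178 @ $12 = $4,458
Check: goods available $6,510 = COGS $2,052 + ending $4,458

58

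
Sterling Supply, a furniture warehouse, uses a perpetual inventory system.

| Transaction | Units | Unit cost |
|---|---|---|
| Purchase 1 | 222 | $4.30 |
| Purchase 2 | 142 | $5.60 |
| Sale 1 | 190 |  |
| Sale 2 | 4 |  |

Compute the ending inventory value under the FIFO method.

Ending inventory = $915.60

Sale 1 (190) [FIFO — oldest first]: 190 @ $4.30 = $817.00
Sale 2 (4) [FIFO — oldest first]: 4 @ $4.30 = $17.20
Total COGS = $817.00 + $17.20 = $834.20
Ending inventory: 28 @ $4.30 + 142 @ $5.60 = $915.60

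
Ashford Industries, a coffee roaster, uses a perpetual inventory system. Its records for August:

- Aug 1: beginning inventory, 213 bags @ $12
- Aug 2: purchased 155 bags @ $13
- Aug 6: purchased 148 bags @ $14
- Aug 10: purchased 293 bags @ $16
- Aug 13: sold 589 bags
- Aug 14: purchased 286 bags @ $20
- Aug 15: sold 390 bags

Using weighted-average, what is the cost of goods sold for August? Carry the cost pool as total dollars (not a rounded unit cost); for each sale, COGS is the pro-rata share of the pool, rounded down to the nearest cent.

After Aug 1: 213 on hand, pool $2,556.00 (≈ $12.0000 each)
After Aug 2: 368 on hand, pool $4,571.00 (≈ $12.4212 each)
After Aug 6: 516 on hand, pool $6,643.00 (≈ $12.8740 each)
After Aug 10: 809 on hand, pool $11,331.00 (≈ $14.0062 each)
Aug 13, sell 589: 589/809 × $11,331.00 → $8,249.64
After Aug 14: 506 on hand, pool $8,801.36 (≈ $17.3940 each)
Aug 15, sell 390: 390/506 × $8,801.36 → $6,783.65
Total COGS = $8,249.64 + $6,783.65 = $15,033.29
Ending inventory (cost pool remaining) = $2,017.71

COGS = $15,033.29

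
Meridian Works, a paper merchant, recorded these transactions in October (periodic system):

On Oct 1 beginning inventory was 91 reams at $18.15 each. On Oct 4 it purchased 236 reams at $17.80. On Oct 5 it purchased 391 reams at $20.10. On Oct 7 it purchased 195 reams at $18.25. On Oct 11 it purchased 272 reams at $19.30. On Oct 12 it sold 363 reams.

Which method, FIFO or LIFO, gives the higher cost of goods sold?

FIFO COGS: 91 @ $18.15 + 236 @ $17.80 + 36 @ $20.10 = $6,576.05
LIFO COGS: 272 @ $19.30 + 91 @ $18.25 = $6,910.35

LIFO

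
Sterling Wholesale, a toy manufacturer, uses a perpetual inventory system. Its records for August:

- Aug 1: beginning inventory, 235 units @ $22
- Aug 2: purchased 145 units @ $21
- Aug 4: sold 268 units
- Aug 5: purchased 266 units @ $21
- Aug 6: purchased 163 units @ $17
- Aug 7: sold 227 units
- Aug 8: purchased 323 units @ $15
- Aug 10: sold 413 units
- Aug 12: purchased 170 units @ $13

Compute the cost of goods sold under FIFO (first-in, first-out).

COGS = $18,057

Aug 4, 268 sold [FIFO — oldest first]: 235 @ $22 + 33 @ $21 = $5,863
Aug 7, 227 sold [FIFO — oldest first]: 112 @ $21 + 115 @ $21 = $4,767
Aug 10, 413 sold [FIFO — oldest first]: 151 @ $21 + 163 @ $17 + 99 @ $15 = $7,427
Total COGS = $5,863 + $4,767 + $7,427 = $18,057
Ending inventory: 224 @ $15 + 170 @ $13 = $5,570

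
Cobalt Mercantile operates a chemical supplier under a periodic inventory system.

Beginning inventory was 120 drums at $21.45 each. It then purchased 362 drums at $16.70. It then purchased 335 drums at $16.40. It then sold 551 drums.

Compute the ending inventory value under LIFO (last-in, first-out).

Sale 1 (551) [LIFO — newest first]: 335 @ $16.40 + 216 @ $16.70 = $9,101.20
Ending inventory: 120 @ $21.45 + 146 @ $16.70 = $5,012.20
Check: goods available $14,113.40 = COGS $9,101.20 + ending $5,012.20

Ending inventory = $5,012.20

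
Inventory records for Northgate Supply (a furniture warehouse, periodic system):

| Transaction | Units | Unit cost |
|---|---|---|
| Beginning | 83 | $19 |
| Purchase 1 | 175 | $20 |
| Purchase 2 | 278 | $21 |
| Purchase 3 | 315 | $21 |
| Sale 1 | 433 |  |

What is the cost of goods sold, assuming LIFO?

Sale 1 (433) [LIFO — newest first]: 315 @ $21 + 118 @ $21 = $9,093
Ending inventory: 83 @ $19 + 175 @ $20 + 160 @ $21 = $8,437
Check: goods available $17,530 = COGS $9,093 + ending $8,437

COGS = $9,093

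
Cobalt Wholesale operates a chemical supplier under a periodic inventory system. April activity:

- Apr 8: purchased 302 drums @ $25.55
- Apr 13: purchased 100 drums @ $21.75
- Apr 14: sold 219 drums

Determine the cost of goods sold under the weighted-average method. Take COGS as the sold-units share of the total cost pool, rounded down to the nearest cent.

COGS = $5,388.43

Apr 14, sell 219: 219/402 × $9,891.10 → $5,388.43
Ending inventory (cost pool remaining) = $4,502.67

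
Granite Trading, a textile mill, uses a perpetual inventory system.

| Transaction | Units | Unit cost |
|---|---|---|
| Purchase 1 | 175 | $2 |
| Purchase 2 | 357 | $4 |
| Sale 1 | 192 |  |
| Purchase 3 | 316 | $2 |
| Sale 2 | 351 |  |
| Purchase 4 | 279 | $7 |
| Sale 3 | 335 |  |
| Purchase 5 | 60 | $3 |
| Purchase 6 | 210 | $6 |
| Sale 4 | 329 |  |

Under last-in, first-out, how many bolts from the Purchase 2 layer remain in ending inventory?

15

Sale 1 (192) [LIFO — newest first]: 192 @ $4 = $768
Sale 2 (351) [LIFO — newest first]: 316 @ $2 + 35 @ $4 = $772
Sale 3 (335) [LIFO — newest first]: 279 @ $7 + 56 @ $4 = $2,177
Sale 4 (329) [LIFO — newest first]: 210 @ $6 + 60 @ $3 + 59 @ $4 = $1,676
Total COGS = $768 + $772 + $2,177 + $1,676 = $5,393
Ending inventory: 175 @ $2 + 15 @ $4 = $410
Check: goods available $5,803 = COGS $5,393 + ending $410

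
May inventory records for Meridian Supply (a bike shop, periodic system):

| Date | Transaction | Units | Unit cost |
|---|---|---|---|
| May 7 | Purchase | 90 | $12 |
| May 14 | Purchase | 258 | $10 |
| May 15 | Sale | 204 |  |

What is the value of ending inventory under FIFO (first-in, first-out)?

May 15, 204 sold [FIFO — oldest first]: 90 @ $12 + 114 @ $10 = $2,220
Ending inventory: 144 @ $10 = $1,440

Ending inventory = $1,440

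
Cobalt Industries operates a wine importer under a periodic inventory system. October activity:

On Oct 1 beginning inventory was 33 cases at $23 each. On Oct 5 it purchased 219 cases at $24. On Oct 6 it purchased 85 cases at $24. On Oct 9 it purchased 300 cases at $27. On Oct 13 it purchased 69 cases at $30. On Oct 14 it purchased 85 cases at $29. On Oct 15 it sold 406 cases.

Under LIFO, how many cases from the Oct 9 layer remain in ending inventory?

Oct 15, 406 sold [LIFO — newest first]: 85 @ $29 + 69 @ $30 + 252 @ $27 = $11,339
Ending inventory: 33 @ $23 + 219 @ $24 + 85 @ $24 + 48 @ $27 = $9,351

48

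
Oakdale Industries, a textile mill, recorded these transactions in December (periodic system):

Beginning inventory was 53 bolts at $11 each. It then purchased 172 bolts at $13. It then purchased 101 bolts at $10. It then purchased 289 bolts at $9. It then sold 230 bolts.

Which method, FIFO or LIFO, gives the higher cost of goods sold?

FIFO COGS: 53 @ $11 + 172 @ $13 + 5 @ $10 = $2,869
LIFO COGS: 230 @ $9 = $2,070

FIFO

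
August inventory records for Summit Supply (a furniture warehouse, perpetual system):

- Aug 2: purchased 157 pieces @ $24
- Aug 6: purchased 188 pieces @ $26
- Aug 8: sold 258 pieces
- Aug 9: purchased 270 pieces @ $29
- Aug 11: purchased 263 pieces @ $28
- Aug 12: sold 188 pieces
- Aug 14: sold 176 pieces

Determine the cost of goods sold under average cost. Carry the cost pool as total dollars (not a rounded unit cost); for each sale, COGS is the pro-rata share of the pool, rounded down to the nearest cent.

COGS = $16,675.05

After Aug 2: 157 on hand, pool $3,768.00 (≈ $24.0000 each)
After Aug 6: 345 on hand, pool $8,656.00 (≈ $25.0899 each)
Aug 8, sell 258: 258/345 × $8,656.00 → $6,473.18
After Aug 9: 357 on hand, pool $10,012.82 (≈ $28.0471 each)
After Aug 11: 620 on hand, pool $17,376.82 (≈ $28.0271 each)
Aug 12, sell 188: 188/620 × $17,376.82 → $5,269.10
Aug 14, sell 176: 176/432 × $12,107.72 → $4,932.77
Total COGS = $6,473.18 + $5,269.10 + $4,932.77 = $16,675.05
Ending inventory (cost pool remaining) = $7,174.95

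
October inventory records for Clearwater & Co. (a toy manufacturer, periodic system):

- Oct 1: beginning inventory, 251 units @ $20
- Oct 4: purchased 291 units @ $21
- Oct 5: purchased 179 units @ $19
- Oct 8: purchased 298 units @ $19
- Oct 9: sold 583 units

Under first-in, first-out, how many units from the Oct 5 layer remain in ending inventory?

138

Oct 9, 583 sold [FIFO — oldest first]: 251 @ $20 + 291 @ $21 + 41 @ $19 = $11,910
Ending inventory: 138 @ $19 + 298 @ $19 = $8,284
Check: goods available $20,194 = COGS $11,910 + ending $8,284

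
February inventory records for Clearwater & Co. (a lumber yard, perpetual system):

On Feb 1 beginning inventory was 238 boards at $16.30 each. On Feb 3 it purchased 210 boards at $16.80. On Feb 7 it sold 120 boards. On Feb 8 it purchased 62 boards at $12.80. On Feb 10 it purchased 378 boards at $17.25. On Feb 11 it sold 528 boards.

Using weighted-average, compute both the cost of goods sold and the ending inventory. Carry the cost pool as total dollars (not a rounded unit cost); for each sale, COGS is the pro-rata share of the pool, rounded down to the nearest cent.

COGS = $10,741.06; ending inventory = $3,980.44

After Feb 1: 238 on hand, pool $3,879.40 (≈ $16.3000 each)
After Feb 3: 448 on hand, pool $7,407.40 (≈ $16.5344 each)
Feb 7, sell 120: 120/448 × $7,407.40 → $1,984.12
After Feb 8: 390 on hand, pool $6,216.88 (≈ $15.9407 each)
After Feb 10: 768 on hand, pool $12,737.38 (≈ $16.5851 each)
Feb 11, sell 528: 528/768 × $12,737.38 → $8,756.94
Total COGS = $1,984.12 + $8,756.94 = $10,741.06
Ending inventory (cost pool remaining) = $3,980.44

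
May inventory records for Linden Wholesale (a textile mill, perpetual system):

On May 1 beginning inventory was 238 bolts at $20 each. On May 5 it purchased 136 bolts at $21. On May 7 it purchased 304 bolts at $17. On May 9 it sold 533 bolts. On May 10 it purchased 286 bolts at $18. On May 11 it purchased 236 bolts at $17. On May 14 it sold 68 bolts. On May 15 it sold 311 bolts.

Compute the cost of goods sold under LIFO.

May 9, 533 sold [LIFO — newest first]: 304 @ $17 + 136 @ $21 + 93 @ $20 = $9,884
May 14, 68 sold [LIFO — newest first]: 68 @ $17 = $1,156
May 15, 311 sold [LIFO — newest first]: 168 @ $17 + 143 @ $18 = $5,430
Total COGS = $9,884 + $1,156 + $5,430 = $16,470
Ending inventory: 145 @ $20 + 143 @ $18 = $5,474
Check: goods available $21,944 = COGS $16,470 + ending $5,474

COGS = $16,470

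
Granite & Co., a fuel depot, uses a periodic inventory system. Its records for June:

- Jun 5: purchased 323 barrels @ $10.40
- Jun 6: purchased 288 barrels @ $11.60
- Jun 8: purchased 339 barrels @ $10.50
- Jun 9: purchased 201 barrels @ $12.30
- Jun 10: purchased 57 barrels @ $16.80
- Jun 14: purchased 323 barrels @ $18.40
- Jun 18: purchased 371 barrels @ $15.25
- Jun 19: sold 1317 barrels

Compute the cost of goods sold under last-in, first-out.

COGS = $18,891.95

Jun 19, 1317 sold [LIFO — newest first]: 371 @ $15.25 + 323 @ $18.40 + 57 @ $16.80 + 201 @ $12.30 + 339 @ $10.50 + 26 @ $11.60 = $18,891.95
Ending inventory: 323 @ $10.40 + 262 @ $11.60 = $6,398.40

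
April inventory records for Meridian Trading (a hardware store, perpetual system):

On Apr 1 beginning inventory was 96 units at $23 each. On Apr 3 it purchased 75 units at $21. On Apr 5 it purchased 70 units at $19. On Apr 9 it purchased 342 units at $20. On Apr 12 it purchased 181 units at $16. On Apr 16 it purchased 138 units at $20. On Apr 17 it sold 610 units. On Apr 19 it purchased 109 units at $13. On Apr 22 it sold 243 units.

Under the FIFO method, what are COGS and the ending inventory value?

Apr 17, 610 sold [FIFO — oldest first]: 96 @ $23 + 75 @ $21 + 70 @ $19 + 342 @ $20 + 27 @ $16 = $12,385
Apr 22, 243 sold [FIFO — oldest first]: 154 @ $16 + 89 @ $20 = $4,244
Total COGS = $12,385 + $4,244 = $16,629
Ending inventory: 49 @ $20 + 109 @ $13 = $2,397

COGS = $16,629; ending inventory = $2,397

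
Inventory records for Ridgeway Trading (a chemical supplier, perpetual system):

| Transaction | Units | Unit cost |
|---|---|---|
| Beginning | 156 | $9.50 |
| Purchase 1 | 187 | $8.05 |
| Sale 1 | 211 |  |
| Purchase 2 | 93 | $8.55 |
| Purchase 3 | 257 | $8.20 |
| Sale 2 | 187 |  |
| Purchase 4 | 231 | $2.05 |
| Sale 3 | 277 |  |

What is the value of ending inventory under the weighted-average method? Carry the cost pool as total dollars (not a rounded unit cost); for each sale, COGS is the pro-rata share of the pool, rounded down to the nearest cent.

Ending inventory = $1,398.21

After Beginning: 156 on hand, pool $1,482.00 (≈ $9.5000 each)
After Purchase 1: 343 on hand, pool $2,987.35 (≈ $8.7095 each)
Sale 1, sell 211: 211/343 × $2,987.35 → $1,837.69
After Purchase 2: 225 on hand, pool $1,944.81 (≈ $8.6436 each)
After Purchase 3: 482 on hand, pool $4,052.21 (≈ $8.4071 each)
Sale 2, sell 187: 187/482 × $4,052.21 → $1,572.12
After Purchase 4: 526 on hand, pool $2,953.64 (≈ $5.6153 each)
Sale 3, sell 277: 277/526 × $2,953.64 → $1,555.43
Total COGS = $1,837.69 + $1,572.12 + $1,555.43 = $4,965.24
Ending inventory (cost pool remaining) = $1,398.21
Check: goods available $6,363.45 = COGS $4,965.24 + ending $1,398.21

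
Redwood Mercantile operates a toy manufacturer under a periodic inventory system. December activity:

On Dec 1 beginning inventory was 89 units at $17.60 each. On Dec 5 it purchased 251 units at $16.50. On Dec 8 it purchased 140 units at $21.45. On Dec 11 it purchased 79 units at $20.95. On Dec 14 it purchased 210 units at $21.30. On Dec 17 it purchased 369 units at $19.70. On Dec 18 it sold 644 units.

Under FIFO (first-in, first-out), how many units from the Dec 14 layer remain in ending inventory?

125

Dec 18, 644 sold [FIFO — oldest first]: 89 @ $17.60 + 251 @ $16.50 + 140 @ $21.45 + 79 @ $20.95 + 85 @ $21.30 = $12,176.45
Ending inventory: 125 @ $21.30 + 369 @ $19.70 = $9,931.80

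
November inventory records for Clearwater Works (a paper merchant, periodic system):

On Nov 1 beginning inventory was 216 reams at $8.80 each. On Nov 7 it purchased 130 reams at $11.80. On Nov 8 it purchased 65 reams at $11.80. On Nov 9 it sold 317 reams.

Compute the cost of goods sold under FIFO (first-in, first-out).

COGS = $3,092.60

Nov 9, 317 sold [FIFO — oldest first]: 216 @ $8.80 + 101 @ $11.80 = $3,092.60
Ending inventory: 29 @ $11.80 + 65 @ $11.80 = $1,109.20
Check: goods available $4,201.80 = COGS $3,092.60 + ending $1,109.20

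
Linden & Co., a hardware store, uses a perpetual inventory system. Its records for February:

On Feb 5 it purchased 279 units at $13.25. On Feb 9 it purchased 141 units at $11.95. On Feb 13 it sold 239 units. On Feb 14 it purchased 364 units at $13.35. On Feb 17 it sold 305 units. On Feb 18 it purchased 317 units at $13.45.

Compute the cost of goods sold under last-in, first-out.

Feb 13, 239 sold [LIFO — newest first]: 141 @ $11.95 + 98 @ $13.25 = $2,983.45
Feb 17, 305 sold [LIFO — newest first]: 305 @ $13.35 = $4,071.75
Total COGS = $2,983.45 + $4,071.75 = $7,055.20
Ending inventory: 181 @ $13.25 + 59 @ $13.35 + 317 @ $13.45 = $7,449.55
Check: goods available $14,504.75 = COGS $7,055.20 + ending $7,449.55

COGS = $7,055.20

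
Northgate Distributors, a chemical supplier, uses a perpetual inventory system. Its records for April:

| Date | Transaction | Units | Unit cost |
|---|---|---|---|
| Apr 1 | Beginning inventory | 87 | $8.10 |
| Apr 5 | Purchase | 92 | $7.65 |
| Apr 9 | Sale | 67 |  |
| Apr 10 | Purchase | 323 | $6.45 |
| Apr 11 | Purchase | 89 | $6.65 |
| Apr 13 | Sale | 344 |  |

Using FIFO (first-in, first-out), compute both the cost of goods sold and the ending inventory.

Apr 9, 67 sold [FIFO — oldest first]: 67 @ $8.10 = $542.70
Apr 13, 344 sold [FIFO — oldest first]: 20 @ $8.10 + 92 @ $7.65 + 232 @ $6.45 = $2,362.20
Total COGS = $542.70 + $2,362.20 = $2,904.90
Ending inventory: 91 @ $6.45 + 89 @ $6.65 = $1,178.80

COGS = $2,904.90; ending inventory = $1,178.80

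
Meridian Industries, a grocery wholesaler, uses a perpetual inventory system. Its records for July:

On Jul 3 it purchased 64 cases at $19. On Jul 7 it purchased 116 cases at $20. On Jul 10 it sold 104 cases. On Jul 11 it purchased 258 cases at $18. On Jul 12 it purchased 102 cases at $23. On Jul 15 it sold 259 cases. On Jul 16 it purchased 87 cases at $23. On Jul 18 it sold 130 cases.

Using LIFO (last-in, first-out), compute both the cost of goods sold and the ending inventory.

Jul 10, 104 sold [LIFO — newest first]: 104 @ $20 = $2,080
Jul 15, 259 sold [LIFO — newest first]: 102 @ $23 + 157 @ $18 = $5,172
Jul 18, 130 sold [LIFO — newest first]: 87 @ $23 + 43 @ $18 = $2,775
Total COGS = $2,080 + $5,172 + $2,775 = $10,027
Ending inventory: 64 @ $19 + 12 @ $20 + 58 @ $18 = $2,500

COGS = $10,027; ending inventory = $2,500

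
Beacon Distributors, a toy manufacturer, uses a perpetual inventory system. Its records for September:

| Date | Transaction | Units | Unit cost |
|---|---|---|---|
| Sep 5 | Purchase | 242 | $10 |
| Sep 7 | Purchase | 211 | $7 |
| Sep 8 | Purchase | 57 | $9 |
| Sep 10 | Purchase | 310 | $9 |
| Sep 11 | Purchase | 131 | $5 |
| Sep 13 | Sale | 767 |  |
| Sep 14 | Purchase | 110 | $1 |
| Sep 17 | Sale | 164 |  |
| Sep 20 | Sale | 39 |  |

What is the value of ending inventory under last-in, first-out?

Sep 13, 767 sold [LIFO — newest first]: 131 @ $5 + 310 @ $9 + 57 @ $9 + 211 @ $7 + 58 @ $10 = $6,015
Sep 17, 164 sold [LIFO — newest first]: 110 @ $1 + 54 @ $10 = $650
Sep 20, 39 sold [LIFO — newest first]: 39 @ $10 = $390
Total COGS = $6,015 + $650 + $390 = $7,055
Ending inventory: 91 @ $10 = $910
Check: goods available $7,965 = COGS $7,055 + ending $910

Ending inventory = $910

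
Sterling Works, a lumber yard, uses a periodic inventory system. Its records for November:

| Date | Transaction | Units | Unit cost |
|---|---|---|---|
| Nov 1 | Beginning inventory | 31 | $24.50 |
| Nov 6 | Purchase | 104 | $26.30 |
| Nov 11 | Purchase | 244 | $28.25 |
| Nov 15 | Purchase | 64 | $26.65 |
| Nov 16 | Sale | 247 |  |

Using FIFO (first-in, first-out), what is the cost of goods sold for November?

COGS = $6,658.70

Nov 16, 247 sold [FIFO — oldest first]: 31 @ $24.50 + 104 @ $26.30 + 112 @ $28.25 = $6,658.70
Ending inventory: 132 @ $28.25 + 64 @ $26.65 = $5,434.60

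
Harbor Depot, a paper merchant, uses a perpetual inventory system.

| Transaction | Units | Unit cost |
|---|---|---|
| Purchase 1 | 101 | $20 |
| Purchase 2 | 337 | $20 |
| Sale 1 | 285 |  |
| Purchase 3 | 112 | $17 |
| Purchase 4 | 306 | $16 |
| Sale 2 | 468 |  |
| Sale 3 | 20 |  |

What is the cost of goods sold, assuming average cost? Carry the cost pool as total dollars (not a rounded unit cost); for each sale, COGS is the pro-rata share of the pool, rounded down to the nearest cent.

COGS = $14,126.75

After Purchase 1: 101 on hand, pool $2,020.00 (≈ $20.0000 each)
After Purchase 2: 438 on hand, pool $8,760.00 (≈ $20.0000 each)
Sale 1, sell 285: 285/438 × $8,760.00 → $5,700.00
After Purchase 3: 265 on hand, pool $4,964.00 (≈ $18.7321 each)
After Purchase 4: 571 on hand, pool $9,860.00 (≈ $17.2680 each)
Sale 2, sell 468: 468/571 × $9,860.00 → $8,081.40
Sale 3, sell 20: 20/103 × $1,778.60 → $345.35
Total COGS = $5,700.00 + $8,081.40 + $345.35 = $14,126.75
Ending inventory (cost pool remaining) = $1,433.25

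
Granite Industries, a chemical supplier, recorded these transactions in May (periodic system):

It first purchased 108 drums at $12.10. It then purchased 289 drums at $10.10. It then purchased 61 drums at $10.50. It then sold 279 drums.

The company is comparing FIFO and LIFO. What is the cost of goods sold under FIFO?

COGS = $3,033.90

FIFO COGS: 108 @ $12.10 + 171 @ $10.10 = $3,033.90
LIFO COGS: 61 @ $10.50 + 218 @ $10.10 = $2,842.30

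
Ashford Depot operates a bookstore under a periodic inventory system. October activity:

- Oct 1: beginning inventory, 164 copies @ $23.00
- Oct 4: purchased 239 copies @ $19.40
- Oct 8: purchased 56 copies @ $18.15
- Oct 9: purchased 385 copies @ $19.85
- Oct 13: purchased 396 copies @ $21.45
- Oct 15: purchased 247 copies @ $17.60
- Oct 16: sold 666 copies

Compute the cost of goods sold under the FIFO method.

Oct 16, 666 sold [FIFO — oldest first]: 164 @ $23.00 + 239 @ $19.40 + 56 @ $18.15 + 207 @ $19.85 = $13,533.95
Ending inventory: 178 @ $19.85 + 396 @ $21.45 + 247 @ $17.60 = $16,374.70
Check: goods available $29,908.65 = COGS $13,533.95 + ending $16,374.70

COGS = $13,533.95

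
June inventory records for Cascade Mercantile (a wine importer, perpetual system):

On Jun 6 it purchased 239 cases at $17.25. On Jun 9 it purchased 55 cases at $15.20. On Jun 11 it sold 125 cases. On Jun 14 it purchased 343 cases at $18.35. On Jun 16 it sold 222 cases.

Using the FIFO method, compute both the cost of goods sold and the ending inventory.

COGS = $5,931.30; ending inventory = $5,321.50

Jun 11, 125 sold [FIFO — oldest first]: 125 @ $17.25 = $2,156.25
Jun 16, 222 sold [FIFO — oldest first]: 114 @ $17.25 + 55 @ $15.20 + 53 @ $18.35 = $3,775.05
Total COGS = $2,156.25 + $3,775.05 = $5,931.30
Ending inventory: 290 @ $18.35 = $5,321.50
Check: goods available $11,252.80 = COGS $5,931.30 + ending $5,321.50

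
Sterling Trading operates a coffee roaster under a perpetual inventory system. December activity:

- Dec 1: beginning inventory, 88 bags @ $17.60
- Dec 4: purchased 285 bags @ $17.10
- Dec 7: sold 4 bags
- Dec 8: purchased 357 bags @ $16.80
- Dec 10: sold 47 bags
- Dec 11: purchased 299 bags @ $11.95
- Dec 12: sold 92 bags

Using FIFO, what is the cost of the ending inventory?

Ending inventory = $13,503.65

Dec 7, 4 sold [FIFO — oldest first]: 4 @ $17.60 = $70.40
Dec 10, 47 sold [FIFO — oldest first]: 47 @ $17.60 = $827.20
Dec 12, 92 sold [FIFO — oldest first]: 37 @ $17.60 + 55 @ $17.10 = $1,591.70
Total COGS = $70.40 + $827.20 + $1,591.70 = $2,489.30
Ending inventory: 230 @ $17.10 + 357 @ $16.80 + 299 @ $11.95 = $13,503.65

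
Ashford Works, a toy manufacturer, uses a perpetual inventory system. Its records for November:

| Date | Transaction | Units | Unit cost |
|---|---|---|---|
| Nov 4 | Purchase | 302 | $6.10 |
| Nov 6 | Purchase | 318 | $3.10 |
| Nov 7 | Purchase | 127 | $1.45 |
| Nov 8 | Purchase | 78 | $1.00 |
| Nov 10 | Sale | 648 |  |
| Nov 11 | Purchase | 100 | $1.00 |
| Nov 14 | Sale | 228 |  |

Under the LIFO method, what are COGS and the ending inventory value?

COGS = $2,891.25; ending inventory = $298.90

Nov 10, 648 sold [LIFO — newest first]: 78 @ $1.00 + 127 @ $1.45 + 318 @ $3.10 + 125 @ $6.10 = $2,010.45
Nov 14, 228 sold [LIFO — newest first]: 100 @ $1.00 + 128 @ $6.10 = $880.80
Total COGS = $2,010.45 + $880.80 = $2,891.25
Ending inventory: 49 @ $6.10 = $298.90
Check: goods available $3,190.15 = COGS $2,891.25 + ending $298.90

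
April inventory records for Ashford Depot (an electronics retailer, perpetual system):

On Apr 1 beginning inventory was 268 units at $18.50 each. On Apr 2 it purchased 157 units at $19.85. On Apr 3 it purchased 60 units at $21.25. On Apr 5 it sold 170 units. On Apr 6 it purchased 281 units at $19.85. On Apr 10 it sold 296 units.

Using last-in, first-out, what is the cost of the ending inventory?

Ending inventory = $5,593.20

Apr 5, 170 sold [LIFO — newest first]: 60 @ $21.25 + 110 @ $19.85 = $3,458.50
Apr 10, 296 sold [LIFO — newest first]: 281 @ $19.85 + 15 @ $19.85 = $5,875.60
Total COGS = $3,458.50 + $5,875.60 = $9,334.10
Ending inventory: 268 @ $18.50 + 32 @ $19.85 = $5,593.20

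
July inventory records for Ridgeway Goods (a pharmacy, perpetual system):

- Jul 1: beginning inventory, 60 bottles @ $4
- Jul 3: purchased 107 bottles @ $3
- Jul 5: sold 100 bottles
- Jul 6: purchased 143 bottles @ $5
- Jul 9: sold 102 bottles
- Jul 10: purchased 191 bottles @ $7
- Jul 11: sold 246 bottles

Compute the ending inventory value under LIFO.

Ending inventory = $212

Jul 5, 100 sold [LIFO — newest first]: 100 @ $3 = $300
Jul 9, 102 sold [LIFO — newest first]: 102 @ $5 = $510
Jul 11, 246 sold [LIFO — newest first]: 191 @ $7 + 41 @ $5 + 7 @ $3 + 7 @ $4 = $1,591
Total COGS = $300 + $510 + $1,591 = $2,401
Ending inventory: 53 @ $4 = $212
Check: goods available $2,613 = COGS $2,401 + ending $212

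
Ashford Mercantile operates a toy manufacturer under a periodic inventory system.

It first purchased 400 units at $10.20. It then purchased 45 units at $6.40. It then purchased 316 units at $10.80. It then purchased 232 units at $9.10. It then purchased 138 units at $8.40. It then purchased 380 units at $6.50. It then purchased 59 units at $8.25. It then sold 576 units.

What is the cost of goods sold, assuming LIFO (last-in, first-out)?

Sale 1 (576) [LIFO — newest first]: 59 @ $8.25 + 380 @ $6.50 + 137 @ $8.40 = $4,107.55
Ending inventory: 400 @ $10.20 + 45 @ $6.40 + 316 @ $10.80 + 232 @ $9.10 + 1 @ $8.40 = $9,900.40

COGS = $4,107.55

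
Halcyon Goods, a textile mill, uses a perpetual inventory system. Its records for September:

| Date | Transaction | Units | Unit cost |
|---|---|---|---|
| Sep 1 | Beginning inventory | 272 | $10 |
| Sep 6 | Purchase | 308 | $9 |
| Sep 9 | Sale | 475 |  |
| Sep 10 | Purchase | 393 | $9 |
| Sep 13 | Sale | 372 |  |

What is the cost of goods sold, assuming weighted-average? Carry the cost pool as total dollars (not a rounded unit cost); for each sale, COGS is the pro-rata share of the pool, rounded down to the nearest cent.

After Sep 1: 272 on hand, pool $2,720.00 (≈ $10.0000 each)
After Sep 6: 580 on hand, pool $5,492.00 (≈ $9.4690 each)
Sep 9, sell 475: 475/580 × $5,492.00 → $4,497.75
After Sep 10: 498 on hand, pool $4,531.25 (≈ $9.0989 each)
Sep 13, sell 372: 372/498 × $4,531.25 → $3,384.78
Total COGS = $4,497.75 + $3,384.78 = $7,882.53
Ending inventory (cost pool remaining) = $1,146.47
Check: goods available $9,029.00 = COGS $7,882.53 + ending $1,146.47

COGS = $7,882.53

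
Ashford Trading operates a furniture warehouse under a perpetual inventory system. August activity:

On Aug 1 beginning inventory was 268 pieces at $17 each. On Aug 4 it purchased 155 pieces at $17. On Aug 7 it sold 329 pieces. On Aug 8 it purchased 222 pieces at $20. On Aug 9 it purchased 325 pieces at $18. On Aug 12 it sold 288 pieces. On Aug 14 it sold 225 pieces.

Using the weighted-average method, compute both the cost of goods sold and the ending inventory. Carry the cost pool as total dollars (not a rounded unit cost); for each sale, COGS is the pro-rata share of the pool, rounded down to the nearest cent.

After Aug 1: 268 on hand, pool $4,556.00 (≈ $17.0000 each)
After Aug 4: 423 on hand, pool $7,191.00 (≈ $17.0000 each)
Aug 7, sell 329: 329/423 × $7,191.00 → $5,593.00
After Aug 8: 316 on hand, pool $6,038.00 (≈ $19.1076 each)
After Aug 9: 641 on hand, pool $11,888.00 (≈ $18.5460 each)
Aug 12, sell 288: 288/641 × $11,888.00 → $5,341.25
Aug 14, sell 225: 225/353 × $6,546.75 → $4,172.85
Total COGS = $5,593.00 + $5,341.25 + $4,172.85 = $15,107.10
Ending inventory (cost pool remaining) = $2,373.90
Check: goods available $17,481.00 = COGS $15,107.10 + ending $2,373.90

COGS = $15,107.10; ending inventory = $2,373.90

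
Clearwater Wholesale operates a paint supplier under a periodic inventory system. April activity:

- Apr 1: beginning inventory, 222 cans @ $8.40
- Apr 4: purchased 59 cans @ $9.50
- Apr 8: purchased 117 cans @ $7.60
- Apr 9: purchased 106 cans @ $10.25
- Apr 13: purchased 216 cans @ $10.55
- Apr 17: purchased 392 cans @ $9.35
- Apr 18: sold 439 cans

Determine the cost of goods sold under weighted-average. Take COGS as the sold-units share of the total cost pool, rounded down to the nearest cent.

Apr 18, sell 439: 439/1112 × $10,345.00 → $4,084.04
Ending inventory (cost pool remaining) = $6,260.96

COGS = $4,084.04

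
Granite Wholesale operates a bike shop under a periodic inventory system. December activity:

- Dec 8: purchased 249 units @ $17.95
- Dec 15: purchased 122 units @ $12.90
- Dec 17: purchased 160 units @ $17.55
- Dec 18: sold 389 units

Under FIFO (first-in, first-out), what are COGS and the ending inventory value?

COGS = $6,359.25; ending inventory = $2,492.10

Dec 18, 389 sold [FIFO — oldest first]: 249 @ $17.95 + 122 @ $12.90 + 18 @ $17.55 = $6,359.25
Ending inventory: 142 @ $17.55 = $2,492.10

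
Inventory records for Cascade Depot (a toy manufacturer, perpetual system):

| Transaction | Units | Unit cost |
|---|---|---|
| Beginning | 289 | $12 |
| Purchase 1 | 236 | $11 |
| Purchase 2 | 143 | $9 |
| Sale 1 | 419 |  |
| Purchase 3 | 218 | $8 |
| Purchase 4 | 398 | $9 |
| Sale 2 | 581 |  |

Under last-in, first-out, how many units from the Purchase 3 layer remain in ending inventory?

35

Sale 1 (419) [LIFO — newest first]: 143 @ $9 + 236 @ $11 + 40 @ $12 = $4,363
Sale 2 (581) [LIFO — newest first]: 398 @ $9 + 183 @ $8 = $5,046
Total COGS = $4,363 + $5,046 = $9,409
Ending inventory: 249 @ $12 + 35 @ $8 = $3,268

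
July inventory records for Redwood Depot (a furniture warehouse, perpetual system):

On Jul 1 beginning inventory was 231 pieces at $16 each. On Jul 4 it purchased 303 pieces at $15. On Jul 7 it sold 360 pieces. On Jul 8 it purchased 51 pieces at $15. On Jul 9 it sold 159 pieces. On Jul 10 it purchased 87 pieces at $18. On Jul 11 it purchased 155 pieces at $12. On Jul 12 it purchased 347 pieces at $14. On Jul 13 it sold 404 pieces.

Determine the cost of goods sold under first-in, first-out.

Jul 7, 360 sold [FIFO — oldest first]: 231 @ $16 + 129 @ $15 = $5,631
Jul 9, 159 sold [FIFO — oldest first]: 159 @ $15 = $2,385
Jul 13, 404 sold [FIFO — oldest first]: 15 @ $15 + 51 @ $15 + 87 @ $18 + 155 @ $12 + 96 @ $14 = $5,760
Total COGS = $5,631 + $2,385 + $5,760 = $13,776
Ending inventory: 251 @ $14 = $3,514

COGS = $13,776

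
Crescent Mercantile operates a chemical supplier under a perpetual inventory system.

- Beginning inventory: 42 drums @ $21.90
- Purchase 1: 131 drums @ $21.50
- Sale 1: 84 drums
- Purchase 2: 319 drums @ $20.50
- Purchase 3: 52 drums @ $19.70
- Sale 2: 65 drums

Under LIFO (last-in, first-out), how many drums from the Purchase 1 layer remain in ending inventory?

47

Sale 1 (84) [LIFO — newest first]: 84 @ $21.50 = $1,806.00
Sale 2 (65) [LIFO — newest first]: 52 @ $19.70 + 13 @ $20.50 = $1,290.90
Total COGS = $1,806.00 + $1,290.90 = $3,096.90
Ending inventory: 42 @ $21.90 + 47 @ $21.50 + 306 @ $20.50 = $8,203.30
Check: goods available $11,300.20 = COGS $3,096.90 + ending $8,203.30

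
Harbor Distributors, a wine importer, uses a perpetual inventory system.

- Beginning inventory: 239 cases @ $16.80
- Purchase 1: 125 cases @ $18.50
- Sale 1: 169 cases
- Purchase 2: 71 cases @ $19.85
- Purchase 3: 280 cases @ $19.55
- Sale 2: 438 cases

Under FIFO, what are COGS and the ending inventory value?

Sale 1 (169) [FIFO — oldest first]: 169 @ $16.80 = $2,839.20
Sale 2 (438) [FIFO — oldest first]: 70 @ $16.80 + 125 @ $18.50 + 71 @ $19.85 + 172 @ $19.55 = $8,260.45
Total COGS = $2,839.20 + $8,260.45 = $11,099.65
Ending inventory: 108 @ $19.55 = $2,111.40
Check: goods available $13,211.05 = COGS $11,099.65 + ending $2,111.40

COGS = $11,099.65; ending inventory = $2,111.40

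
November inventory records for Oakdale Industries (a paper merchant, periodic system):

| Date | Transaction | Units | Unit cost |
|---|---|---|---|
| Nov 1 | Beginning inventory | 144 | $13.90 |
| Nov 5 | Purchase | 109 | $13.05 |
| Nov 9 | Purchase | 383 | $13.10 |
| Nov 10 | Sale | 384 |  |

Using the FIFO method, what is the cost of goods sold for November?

COGS = $5,140.15

Nov 10, 384 sold [FIFO — oldest first]: 144 @ $13.90 + 109 @ $13.05 + 131 @ $13.10 = $5,140.15
Ending inventory: 252 @ $13.10 = $3,301.20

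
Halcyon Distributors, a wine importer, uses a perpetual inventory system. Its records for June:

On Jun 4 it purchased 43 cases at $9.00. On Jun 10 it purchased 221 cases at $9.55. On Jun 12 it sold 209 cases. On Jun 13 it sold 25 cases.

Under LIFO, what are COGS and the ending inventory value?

COGS = $2,227.55; ending inventory = $270.00

Jun 12, 209 sold [LIFO — newest first]: 209 @ $9.55 = $1,995.95
Jun 13, 25 sold [LIFO — newest first]: 12 @ $9.55 + 13 @ $9.00 = $231.60
Total COGS = $1,995.95 + $231.60 = $2,227.55
Ending inventory: 30 @ $9.00 = $270.00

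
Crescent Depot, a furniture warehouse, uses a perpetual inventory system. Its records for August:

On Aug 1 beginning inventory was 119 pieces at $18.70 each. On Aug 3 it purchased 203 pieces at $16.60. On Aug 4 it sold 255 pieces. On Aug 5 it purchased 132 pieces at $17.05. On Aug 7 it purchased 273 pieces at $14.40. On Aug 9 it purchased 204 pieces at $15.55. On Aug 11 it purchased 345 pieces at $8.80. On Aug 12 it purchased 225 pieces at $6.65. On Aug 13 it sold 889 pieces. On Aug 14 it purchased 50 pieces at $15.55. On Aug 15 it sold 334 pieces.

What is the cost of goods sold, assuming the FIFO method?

COGS = $19,328.40

Aug 4, 255 sold [FIFO — oldest first]: 119 @ $18.70 + 136 @ $16.60 = $4,482.90
Aug 13, 889 sold [FIFO — oldest first]: 67 @ $16.60 + 132 @ $17.05 + 273 @ $14.40 + 204 @ $15.55 + 213 @ $8.80 = $12,340.60
Aug 15, 334 sold [FIFO — oldest first]: 132 @ $8.80 + 202 @ $6.65 = $2,504.90
Total COGS = $4,482.90 + $12,340.60 + $2,504.90 = $19,328.40
Ending inventory: 23 @ $6.65 + 50 @ $15.55 = $930.45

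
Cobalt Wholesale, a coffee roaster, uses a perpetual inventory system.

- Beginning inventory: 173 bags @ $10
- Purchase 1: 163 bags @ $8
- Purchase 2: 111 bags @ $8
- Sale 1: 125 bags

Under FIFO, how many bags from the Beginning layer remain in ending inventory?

Sale 1 (125) [FIFO — oldest first]: 125 @ $10 = $1,250
Ending inventory: 48 @ $10 + 163 @ $8 + 111 @ $8 = $2,672
Check: goods available $3,922 = COGS $1,250 + ending $2,672

48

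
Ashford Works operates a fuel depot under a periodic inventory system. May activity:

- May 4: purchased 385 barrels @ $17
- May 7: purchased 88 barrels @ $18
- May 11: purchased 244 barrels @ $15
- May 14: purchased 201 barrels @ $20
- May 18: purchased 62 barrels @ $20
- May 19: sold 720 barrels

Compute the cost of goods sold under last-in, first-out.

COGS = $12,629

May 19, 720 sold [LIFO — newest first]: 62 @ $20 + 201 @ $20 + 244 @ $15 + 88 @ $18 + 125 @ $17 = $12,629
Ending inventory: 260 @ $17 = $4,420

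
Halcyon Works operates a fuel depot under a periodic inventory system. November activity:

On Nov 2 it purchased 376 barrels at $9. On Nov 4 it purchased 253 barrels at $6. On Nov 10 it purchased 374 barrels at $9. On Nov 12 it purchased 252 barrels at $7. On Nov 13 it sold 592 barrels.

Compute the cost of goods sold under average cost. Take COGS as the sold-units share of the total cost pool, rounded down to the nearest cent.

COGS = $4,732.22

Nov 13, sell 592: 592/1255 × $10,032.00 → $4,732.22
Ending inventory (cost pool remaining) = $5,299.78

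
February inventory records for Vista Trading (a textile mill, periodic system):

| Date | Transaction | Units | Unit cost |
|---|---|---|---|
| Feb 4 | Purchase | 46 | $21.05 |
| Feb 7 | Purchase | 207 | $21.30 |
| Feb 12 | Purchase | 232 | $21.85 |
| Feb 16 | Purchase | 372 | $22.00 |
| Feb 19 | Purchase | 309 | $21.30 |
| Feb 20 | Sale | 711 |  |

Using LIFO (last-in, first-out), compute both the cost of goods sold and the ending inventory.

Feb 20, 711 sold [LIFO — newest first]: 309 @ $21.30 + 372 @ $22.00 + 30 @ $21.85 = $15,421.20
Ending inventory: 46 @ $21.05 + 207 @ $21.30 + 202 @ $21.85 = $9,791.10

COGS = $15,421.20; ending inventory = $9,791.10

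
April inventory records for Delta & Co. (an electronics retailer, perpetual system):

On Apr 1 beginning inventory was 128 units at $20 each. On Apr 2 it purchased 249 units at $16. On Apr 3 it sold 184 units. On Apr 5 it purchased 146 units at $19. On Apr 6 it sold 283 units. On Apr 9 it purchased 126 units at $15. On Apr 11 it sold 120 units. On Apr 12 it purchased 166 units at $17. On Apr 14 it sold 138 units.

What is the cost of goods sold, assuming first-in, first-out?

Apr 3, 184 sold [FIFO — oldest first]: 128 @ $20 + 56 @ $16 = $3,456
Apr 6, 283 sold [FIFO — oldest first]: 193 @ $16 + 90 @ $19 = $4,798
Apr 11, 120 sold [FIFO — oldest first]: 56 @ $19 + 64 @ $15 = $2,024
Apr 14, 138 sold [FIFO — oldest first]: 62 @ $15 + 76 @ $17 = $2,222
Total COGS = $3,456 + $4,798 + $2,024 + $2,222 = $12,500
Ending inventory: 90 @ $17 = $1,530

COGS = $12,500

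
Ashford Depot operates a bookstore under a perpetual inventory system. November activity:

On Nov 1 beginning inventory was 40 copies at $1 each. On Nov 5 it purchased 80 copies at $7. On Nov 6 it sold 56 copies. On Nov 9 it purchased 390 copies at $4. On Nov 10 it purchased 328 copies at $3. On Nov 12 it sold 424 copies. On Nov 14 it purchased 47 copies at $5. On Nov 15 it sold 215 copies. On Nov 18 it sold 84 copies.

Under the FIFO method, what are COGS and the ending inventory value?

Nov 6, 56 sold [FIFO — oldest first]: 40 @ $1 + 16 @ $7 = $152
Nov 12, 424 sold [FIFO — oldest first]: 64 @ $7 + 360 @ $4 = $1,888
Nov 15, 215 sold [FIFO — oldest first]: 30 @ $4 + 185 @ $3 = $675
Nov 18, 84 sold [FIFO — oldest first]: 84 @ $3 = $252
Total COGS = $152 + $1,888 + $675 + $252 = $2,967
Ending inventory: 59 @ $3 + 47 @ $5 = $412
Check: goods available $3,379 = COGS $2,967 + ending $412

COGS = $2,967; ending inventory = $412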